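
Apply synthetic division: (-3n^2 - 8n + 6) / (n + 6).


Synthetic division with c = -6. Coefficients: -3, -8, 6
Bring down -3.
  -3 * -6 = 18; 18 - 8 = 10
  10 * -6 = -60; -60 + 6 = -54
Quotient: -3n + 10, Remainder: -54


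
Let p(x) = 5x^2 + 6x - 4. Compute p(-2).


Using direct substitution:
  5 * (-2)^2 = 20
  6 * (-2)^1 = -12
  constant: -4
Sum = 20 - 12 - 4 = 4


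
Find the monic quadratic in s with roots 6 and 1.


p(s) = (s - 6)(s - 1)
Expand: s^2 - 7s + 6


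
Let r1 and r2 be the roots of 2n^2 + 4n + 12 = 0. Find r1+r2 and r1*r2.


For an^2+bn+c=0: sum = -b/a, product = c/a.
a=2, b=4, c=12
Sum = -(4)/2 = -2
Product = (12)/2 = 6


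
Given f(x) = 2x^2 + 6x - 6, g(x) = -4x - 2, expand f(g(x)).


Substitute g(x) into f:
f(g(x)) = 2*(-4x - 2)^2 + 6*(-4x - 2) + (-6)
(-4x - 2)^2 = 16x^2 + 16x + 4
Expand and combine: 32x^2 + 8x - 10


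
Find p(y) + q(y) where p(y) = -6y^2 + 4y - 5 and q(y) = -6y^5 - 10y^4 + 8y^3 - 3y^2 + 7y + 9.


Align terms by degree and add:
  -6y^2 + 4y - 5
  -6y^5 - 10y^4 + 8y^3 - 3y^2 + 7y + 9
= -6y^5 - 10y^4 + 8y^3 - 9y^2 + 11y + 4


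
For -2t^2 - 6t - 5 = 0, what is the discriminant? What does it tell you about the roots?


D = b^2 - 4ac = (-6)^2 - 4(-2)(-5) = 36 - 40 = -4
Since D < 0: two complex conjugate roots (no real roots)


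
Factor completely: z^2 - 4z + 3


Roots satisfy r1 + r2 = -b/a = 4 and r1*r2 = c/a = 3.
So r1 = 3, r2 = 1.
z^2 - 4z + 3 = (z - r1)(z - r2) = (z - 3)(z - 1)


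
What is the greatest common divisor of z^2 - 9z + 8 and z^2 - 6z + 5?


Factor each:
  z^2 - 9z + 8 = (z - 1)(z - 8)
  z^2 - 6z + 5 = (z - 1)(z - 5)
Common monic factor: z - 1


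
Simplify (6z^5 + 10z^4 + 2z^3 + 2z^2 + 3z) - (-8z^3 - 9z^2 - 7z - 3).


Distribute the minus sign:
  (6z^5 + 10z^4 + 2z^3 + 2z^2 + 3z)
- (-8z^3 - 9z^2 - 7z - 3)
Negate second polynomial: 8z^3 + 9z^2 + 7z + 3
Add: 6z^5 + 10z^4 + 10z^3 + 11z^2 + 10z + 3


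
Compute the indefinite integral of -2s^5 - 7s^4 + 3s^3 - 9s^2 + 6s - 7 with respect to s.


Reverse power rule on each term:
  ∫ -2s^5 ds = -(1/3)s^6
  ∫ -7s^4 ds = -(7/5)s^5
  ∫ 3s^3 ds = (3/4)s^4
  ∫ -9s^2 ds = -3s^3
  ∫ 6s ds = 3s^2
  ∫ -7 ds = -7s
F(s) = -(1/3)s^6 - (7/5)s^5 + (3/4)s^4 - 3s^3 + 3s^2 - 7s + C


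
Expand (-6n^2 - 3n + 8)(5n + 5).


Distribute each term of the first polynomial:
  (-6n^2)(5n + 5) = -30n^3 - 30n^2
  (-3n)(5n + 5) = -15n^2 - 15n
  (8)(5n + 5) = 40n + 40
Sum: -30n^3 - 45n^2 + 25n + 40


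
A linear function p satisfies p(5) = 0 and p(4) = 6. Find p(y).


p(y) = my + b. Using p(5)=0, p(4)=6:
m = (0 - 6)/(5 - 4) = -6/1 = -6
b = 0 - m*(5) = 0 + 30 = 30
p(y) = -6y + 30


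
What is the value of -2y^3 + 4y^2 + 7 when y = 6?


Using direct substitution:
  -2 * (6)^3 = -432
  4 * (6)^2 = 144
  0 * (6)^1 = 0
  constant: 7
Sum = -432 + 144 + 0 + 7 = -281


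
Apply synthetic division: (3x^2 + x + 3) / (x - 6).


Synthetic division with c = 6. Coefficients: 3, 1, 3
Bring down 3.
  3 * 6 = 18; 18 + 1 = 19
  19 * 6 = 114; 114 + 3 = 117
Quotient: 3x + 19, Remainder: 117


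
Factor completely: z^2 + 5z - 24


Roots satisfy r1 + r2 = -b/a = -5 and r1*r2 = c/a = -24.
So r1 = 3, r2 = -8.
z^2 + 5z - 24 = (z - r1)(z - r2) = (z - 3)(z + 8)


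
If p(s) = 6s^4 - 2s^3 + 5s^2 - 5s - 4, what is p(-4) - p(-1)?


p(-4) = 1760
p(-1) = 14
p(-4) - p(-1) = 1760 - 14 = 1746


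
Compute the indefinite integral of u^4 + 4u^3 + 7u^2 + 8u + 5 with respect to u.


Reverse power rule on each term:
  ∫ u^4 du = (1/5)u^5
  ∫ 4u^3 du = u^4
  ∫ 7u^2 du = (7/3)u^3
  ∫ 8u du = 4u^2
  ∫ 5 du = 5u
F(u) = (1/5)u^5 + u^4 + (7/3)u^3 + 4u^2 + 5u + C


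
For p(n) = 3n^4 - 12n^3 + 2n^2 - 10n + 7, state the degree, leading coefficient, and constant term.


Highest power of n is 4, with coefficient 3. Constant term is 7.
Degree = 4, leading coefficient = 3, constant term = 7


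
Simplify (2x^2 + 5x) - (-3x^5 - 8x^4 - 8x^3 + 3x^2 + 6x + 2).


Distribute the minus sign:
  (2x^2 + 5x)
- (-3x^5 - 8x^4 - 8x^3 + 3x^2 + 6x + 2)
Negate second polynomial: 3x^5 + 8x^4 + 8x^3 - 3x^2 - 6x - 2
Add: 3x^5 + 8x^4 + 8x^3 - x^2 - x - 2


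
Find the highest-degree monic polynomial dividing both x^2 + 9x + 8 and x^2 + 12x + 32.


Factor each:
  x^2 + 9x + 8 = (x + 8)(x + 1)
  x^2 + 12x + 32 = (x + 8)(x + 4)
Common monic factor: x + 8


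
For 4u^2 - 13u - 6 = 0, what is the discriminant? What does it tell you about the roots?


D = b^2 - 4ac = (-13)^2 - 4(4)(-6) = 169 + 96 = 265
Since D > 0: two distinct irrational roots


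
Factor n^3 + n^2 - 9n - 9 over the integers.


Try integer roots (divisors of -9). n=-3: p(-3)=0.
Divide out (n + 3): quotient is n^2 - 2n - 3.
Factor the quadratic: (n - 3)(n + 1)
Result: (n + 3)(n - 3)(n + 1)


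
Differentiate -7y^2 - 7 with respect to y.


Apply the power rule term by term:
  d/dy(-7y^2) = -14y
  d/dy(-7) = 0
p'(y) = -14y


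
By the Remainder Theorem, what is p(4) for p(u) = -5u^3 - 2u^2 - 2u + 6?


By the Remainder Theorem, the remainder equals p(4):
  -5*(4)^3 = -320
  -2*(4)^2 = -32
  -2*(4)^1 = -8
  constant: 6
Sum: -320 - 32 - 8 + 6 = -354


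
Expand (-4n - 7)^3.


Expand (-4n - 7)^3 by repeated multiplication:
  (-4n - 7)^2 = 16n^2 + 56n + 49
= -64n^3 - 336n^2 - 588n - 343


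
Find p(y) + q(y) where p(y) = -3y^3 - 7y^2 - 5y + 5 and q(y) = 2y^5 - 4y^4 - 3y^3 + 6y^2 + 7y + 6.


Align terms by degree and add:
  -3y^3 - 7y^2 - 5y + 5
+ 2y^5 - 4y^4 - 3y^3 + 6y^2 + 7y + 6
= 2y^5 - 4y^4 - 6y^3 - y^2 + 2y + 11


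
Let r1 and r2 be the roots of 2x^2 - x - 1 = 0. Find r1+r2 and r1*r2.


For ax^2+bx+c=0: sum = -b/a, product = c/a.
a=2, b=-1, c=-1
Sum = -(-1)/2 = 1/2
Product = (-1)/2 = -1/2


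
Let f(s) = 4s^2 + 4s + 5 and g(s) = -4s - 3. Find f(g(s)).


Substitute g(s) into f:
f(g(s)) = 4*(-4s - 3)^2 + 4*(-4s - 3) + 5
(-4s - 3)^2 = 16s^2 + 24s + 9
Expand and combine: 64s^2 + 80s + 29


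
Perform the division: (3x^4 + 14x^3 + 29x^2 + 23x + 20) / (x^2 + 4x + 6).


(3x^4 + 14x^3 + 29x^2 + 23x + 20) / (x^2 + 4x + 6)
Step 1: 3x^2 * (x^2 + 4x + 6) = 3x^4 + 12x^3 + 18x^2; subtract.
Step 2: 2x * (x^2 + 4x + 6) = 2x^3 + 8x^2 + 12x; subtract.
Step 3: 3 * (x^2 + 4x + 6) = 3x^2 + 12x + 18; subtract.
Quotient: 3x^2 + 2x + 3, Remainder: -x + 2


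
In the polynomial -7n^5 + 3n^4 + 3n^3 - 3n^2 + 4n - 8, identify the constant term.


Read off the constant term: -8


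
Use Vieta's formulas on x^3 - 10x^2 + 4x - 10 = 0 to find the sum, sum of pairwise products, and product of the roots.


Monic cubic x^3+bx^2+cx+d=0: sum=-b, pairwise sum=c, product=-d.
b=-10, c=4, d=-10
r1+r2+r3 = 10
r1r2+r1r3+r2r3 = 4
r1r2r3 = 10


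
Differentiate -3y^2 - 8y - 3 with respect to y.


Apply the power rule term by term:
  d/dy(-3y^2) = -6y
  d/dy(-8y) = -8
  d/dy(-3) = 0
p'(y) = -6y - 8


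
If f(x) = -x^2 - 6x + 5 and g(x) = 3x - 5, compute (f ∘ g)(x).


Substitute g(x) into f:
f(g(x)) = -1*(3x - 5)^2 + (-6)*(3x - 5) + 5
(3x - 5)^2 = 9x^2 - 30x + 25
Expand and combine: -9x^2 + 12x + 10


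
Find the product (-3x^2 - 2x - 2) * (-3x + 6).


Distribute each term of the first polynomial:
  (-3x^2)(-3x + 6) = 9x^3 - 18x^2
  (-2x)(-3x + 6) = 6x^2 - 12x
  (-2)(-3x + 6) = 6x - 12
Sum: 9x^3 - 12x^2 - 6x - 12


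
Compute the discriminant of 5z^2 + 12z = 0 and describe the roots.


D = b^2 - 4ac = (12)^2 - 4(5)(0) = 144 = 144
Since D > 0: two distinct rational roots


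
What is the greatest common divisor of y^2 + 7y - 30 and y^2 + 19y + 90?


Factor each:
  y^2 + 7y - 30 = (y + 10)(y - 3)
  y^2 + 19y + 90 = (y + 10)(y + 9)
Common monic factor: y + 10


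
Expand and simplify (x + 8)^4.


Expand (x + 8)^4 by repeated multiplication:
  (x + 8)^2 = x^2 + 16x + 64
  (x + 8)^3 = x^3 + 24x^2 + 192x + 512
= x^4 + 32x^3 + 384x^2 + 2048x + 4096


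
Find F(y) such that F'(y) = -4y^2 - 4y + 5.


Reverse power rule on each term:
  ∫ -4y^2 dy = -(4/3)y^3
  ∫ -4y dy = -2y^2
  ∫ 5 dy = 5y
F(y) = -(4/3)y^3 - 2y^2 + 5y + C


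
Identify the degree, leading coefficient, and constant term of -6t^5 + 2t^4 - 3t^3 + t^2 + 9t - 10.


Highest power of t is 5, with coefficient -6. Constant term is -10.
Degree = 5, leading coefficient = -6, constant term = -10


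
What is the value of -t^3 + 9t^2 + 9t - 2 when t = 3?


Using direct substitution:
  -1 * (3)^3 = -27
  9 * (3)^2 = 81
  9 * (3)^1 = 27
  constant: -2
Sum = -27 + 81 + 27 - 2 = 79


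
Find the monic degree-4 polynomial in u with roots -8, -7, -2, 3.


p(u) = (u + 8)(u + 7)(u + 2)(u - 3)
Expand: u^4 + 14u^3 + 35u^2 - 146u - 336


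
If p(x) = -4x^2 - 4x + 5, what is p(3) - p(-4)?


p(3) = -43
p(-4) = -43
p(3) - p(-4) = -43 + 43 = 0


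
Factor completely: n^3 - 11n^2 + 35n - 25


Try integer roots (divisors of -25). n=5: p(5)=0.
Divide out (n - 5): quotient is n^2 - 6n + 5.
Factor the quadratic: (n - 5)(n - 1)
Result: (n - 5)(n - 5)(n - 1)


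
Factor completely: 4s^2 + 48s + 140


Roots satisfy r1 + r2 = -b/a = -12 and r1*r2 = c/a = 35.
So r1 = -7, r2 = -5.
4s^2 + 48s + 140 = 4(s - r1)(s - r2) = 4(s + 7)(s + 5)


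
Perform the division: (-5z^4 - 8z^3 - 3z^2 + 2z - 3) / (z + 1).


(-5z^4 - 8z^3 - 3z^2 + 2z - 3) / (z + 1)
Step 1: -5z^3 * (z + 1) = -5z^4 - 5z^3; subtract.
Step 2: -3z^2 * (z + 1) = -3z^3 - 3z^2; subtract.
Step 3: 0 * (z + 1) = 0; subtract.
Step 4: 2 * (z + 1) = 2z + 2; subtract.
Quotient: -5z^3 - 3z^2 + 2, Remainder: -5


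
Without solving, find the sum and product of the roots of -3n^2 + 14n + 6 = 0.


For an^2+bn+c=0: sum = -b/a, product = c/a.
a=-3, b=14, c=6
Sum = -(14)/-3 = 14/3
Product = (6)/-3 = -2


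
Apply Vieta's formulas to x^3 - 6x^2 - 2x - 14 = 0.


Monic cubic x^3+bx^2+cx+d=0: sum=-b, pairwise sum=c, product=-d.
b=-6, c=-2, d=-14
r1+r2+r3 = 6
r1r2+r1r3+r2r3 = -2
r1r2r3 = 14


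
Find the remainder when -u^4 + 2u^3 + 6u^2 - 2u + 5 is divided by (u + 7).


By the Remainder Theorem, the remainder equals p(-7):
  -1*(-7)^4 = -2401
  2*(-7)^3 = -686
  6*(-7)^2 = 294
  -2*(-7)^1 = 14
  constant: 5
Sum: -2401 - 686 + 294 + 14 + 5 = -2774


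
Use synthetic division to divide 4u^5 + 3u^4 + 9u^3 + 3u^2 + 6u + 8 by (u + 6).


Synthetic division with c = -6. Coefficients: 4, 3, 9, 3, 6, 8
Bring down 4.
  4 * -6 = -24; -24 + 3 = -21
  -21 * -6 = 126; 126 + 9 = 135
  135 * -6 = -810; -810 + 3 = -807
  -807 * -6 = 4842; 4842 + 6 = 4848
  4848 * -6 = -29088; -29088 + 8 = -29080
Quotient: 4u^4 - 21u^3 + 135u^2 - 807u + 4848, Remainder: -29080


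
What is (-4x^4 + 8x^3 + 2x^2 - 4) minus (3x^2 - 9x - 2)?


Distribute the minus sign:
  (-4x^4 + 8x^3 + 2x^2 - 4)
- (3x^2 - 9x - 2)
Negate second polynomial: -3x^2 + 9x + 2
Add: -4x^4 + 8x^3 - x^2 + 9x - 2


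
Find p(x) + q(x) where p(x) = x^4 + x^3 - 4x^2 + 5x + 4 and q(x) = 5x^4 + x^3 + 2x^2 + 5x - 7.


Align terms by degree and add:
  x^4 + x^3 - 4x^2 + 5x + 4
+ 5x^4 + x^3 + 2x^2 + 5x - 7
= 6x^4 + 2x^3 - 2x^2 + 10x - 3


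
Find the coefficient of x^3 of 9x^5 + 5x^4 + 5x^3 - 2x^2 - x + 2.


Read off the coefficient of x^3: 5


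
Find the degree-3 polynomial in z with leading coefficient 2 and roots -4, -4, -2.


p(z) = 2(z + 4)(z + 4)(z + 2)
Expand: 2z^3 + 20z^2 + 64z + 64


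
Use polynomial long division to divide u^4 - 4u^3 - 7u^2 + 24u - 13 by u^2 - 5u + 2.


(u^4 - 4u^3 - 7u^2 + 24u - 13) / (u^2 - 5u + 2)
Step 1: u^2 * (u^2 - 5u + 2) = u^4 - 5u^3 + 2u^2; subtract.
Step 2: u * (u^2 - 5u + 2) = u^3 - 5u^2 + 2u; subtract.
Step 3: -4 * (u^2 - 5u + 2) = -4u^2 + 20u - 8; subtract.
Quotient: u^2 + u - 4, Remainder: 2u - 5


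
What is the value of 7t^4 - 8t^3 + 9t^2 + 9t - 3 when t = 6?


Using direct substitution:
  7 * (6)^4 = 9072
  -8 * (6)^3 = -1728
  9 * (6)^2 = 324
  9 * (6)^1 = 54
  constant: -3
Sum = 9072 - 1728 + 324 + 54 - 3 = 7719


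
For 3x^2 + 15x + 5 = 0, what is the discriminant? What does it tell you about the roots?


D = b^2 - 4ac = (15)^2 - 4(3)(5) = 225 - 60 = 165
Since D > 0: two distinct irrational roots


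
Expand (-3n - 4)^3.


Expand (-3n - 4)^3 by repeated multiplication:
  (-3n - 4)^2 = 9n^2 + 24n + 16
= -27n^3 - 108n^2 - 144n - 64


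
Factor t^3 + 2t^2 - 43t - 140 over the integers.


Try integer roots (divisors of -140). t=-4: p(-4)=0.
Divide out (t + 4): quotient is t^2 - 2t - 35.
Factor the quadratic: (t + 5)(t - 7)
Result: (t + 4)(t + 5)(t - 7)


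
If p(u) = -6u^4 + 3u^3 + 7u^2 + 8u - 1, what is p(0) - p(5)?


p(0) = -1
p(5) = -3161
p(0) - p(5) = -1 + 3161 = 3160


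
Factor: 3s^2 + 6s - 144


Roots satisfy r1 + r2 = -b/a = -2 and r1*r2 = c/a = -48.
So r1 = 6, r2 = -8.
3s^2 + 6s - 144 = 3(s - r1)(s - r2) = 3(s - 6)(s + 8)


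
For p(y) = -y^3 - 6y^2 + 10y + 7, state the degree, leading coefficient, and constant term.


Highest power of y is 3, with coefficient -1. Constant term is 7.
Degree = 3, leading coefficient = -1, constant term = 7


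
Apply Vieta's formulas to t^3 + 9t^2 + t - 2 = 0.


Monic cubic t^3+bt^2+ct+d=0: sum=-b, pairwise sum=c, product=-d.
b=9, c=1, d=-2
r1+r2+r3 = -9
r1r2+r1r3+r2r3 = 1
r1r2r3 = 2


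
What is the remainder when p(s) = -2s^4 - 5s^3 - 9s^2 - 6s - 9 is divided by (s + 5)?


By the Remainder Theorem, the remainder equals p(-5):
  -2*(-5)^4 = -1250
  -5*(-5)^3 = 625
  -9*(-5)^2 = -225
  -6*(-5)^1 = 30
  constant: -9
Sum: -1250 + 625 - 225 + 30 - 9 = -829


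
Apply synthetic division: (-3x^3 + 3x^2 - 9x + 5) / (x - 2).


Synthetic division with c = 2. Coefficients: -3, 3, -9, 5
Bring down -3.
  -3 * 2 = -6; -6 + 3 = -3
  -3 * 2 = -6; -6 - 9 = -15
  -15 * 2 = -30; -30 + 5 = -25
Quotient: -3x^2 - 3x - 15, Remainder: -25


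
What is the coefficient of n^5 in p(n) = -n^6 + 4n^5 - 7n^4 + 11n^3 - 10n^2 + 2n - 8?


Read off the coefficient of n^5: 4


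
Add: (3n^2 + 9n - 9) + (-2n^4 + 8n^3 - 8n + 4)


Align terms by degree and add:
  3n^2 + 9n - 9
  -2n^4 + 8n^3 - 8n + 4
= -2n^4 + 8n^3 + 3n^2 + n - 5


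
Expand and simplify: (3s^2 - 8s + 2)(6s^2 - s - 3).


Distribute each term of the first polynomial:
  (3s^2)(6s^2 - s - 3) = 18s^4 - 3s^3 - 9s^2
  (-8s)(6s^2 - s - 3) = -48s^3 + 8s^2 + 24s
  (2)(6s^2 - s - 3) = 12s^2 - 2s - 6
Sum: 18s^4 - 51s^3 + 11s^2 + 22s - 6


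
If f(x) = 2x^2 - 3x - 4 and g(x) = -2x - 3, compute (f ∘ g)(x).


Substitute g(x) into f:
f(g(x)) = 2*(-2x - 3)^2 + (-3)*(-2x - 3) + (-4)
(-2x - 3)^2 = 4x^2 + 12x + 9
Expand and combine: 8x^2 + 30x + 23


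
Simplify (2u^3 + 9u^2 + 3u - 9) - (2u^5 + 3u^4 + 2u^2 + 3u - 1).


Distribute the minus sign:
  (2u^3 + 9u^2 + 3u - 9)
- (2u^5 + 3u^4 + 2u^2 + 3u - 1)
Negate second polynomial: -2u^5 - 3u^4 - 2u^2 - 3u + 1
Add: -2u^5 - 3u^4 + 2u^3 + 7u^2 - 8


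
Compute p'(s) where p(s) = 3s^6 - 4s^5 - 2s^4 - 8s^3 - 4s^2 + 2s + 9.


Apply the power rule term by term:
  d/ds(3s^6) = 18s^5
  d/ds(-4s^5) = -20s^4
  d/ds(-2s^4) = -8s^3
  d/ds(-8s^3) = -24s^2
  d/ds(-4s^2) = -8s
  d/ds(2s) = 2
  d/ds(9) = 0
p'(s) = 18s^5 - 20s^4 - 8s^3 - 24s^2 - 8s + 2


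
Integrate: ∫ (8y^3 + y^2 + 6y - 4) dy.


Reverse power rule on each term:
  ∫ 8y^3 dy = 2y^4
  ∫ y^2 dy = (1/3)y^3
  ∫ 6y dy = 3y^2
  ∫ -4 dy = -4y
F(y) = 2y^4 + (1/3)y^3 + 3y^2 - 4y + C


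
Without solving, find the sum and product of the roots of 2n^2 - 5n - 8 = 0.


For an^2+bn+c=0: sum = -b/a, product = c/a.
a=2, b=-5, c=-8
Sum = -(-5)/2 = 5/2
Product = (-8)/2 = -4


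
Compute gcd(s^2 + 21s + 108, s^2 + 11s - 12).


Factor each:
  s^2 + 21s + 108 = (s + 12)(s + 9)
  s^2 + 11s - 12 = (s + 12)(s - 1)
Common monic factor: s + 12


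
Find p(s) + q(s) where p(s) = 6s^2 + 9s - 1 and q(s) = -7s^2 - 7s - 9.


Align terms by degree and add:
  6s^2 + 9s - 1
  -7s^2 - 7s - 9
= -s^2 + 2s - 10


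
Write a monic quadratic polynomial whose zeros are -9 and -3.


p(z) = (z + 9)(z + 3)
Expand: z^2 + 12z + 27


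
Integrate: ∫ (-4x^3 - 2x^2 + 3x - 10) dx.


Reverse power rule on each term:
  ∫ -4x^3 dx = -x^4
  ∫ -2x^2 dx = -(2/3)x^3
  ∫ 3x dx = (3/2)x^2
  ∫ -10 dx = -10x
F(x) = -x^4 - (2/3)x^3 + (3/2)x^2 - 10x + C


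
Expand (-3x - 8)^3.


Expand (-3x - 8)^3 by repeated multiplication:
  (-3x - 8)^2 = 9x^2 + 48x + 64
= -27x^3 - 216x^2 - 576x - 512


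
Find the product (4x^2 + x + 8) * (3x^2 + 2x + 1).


Distribute each term of the first polynomial:
  (4x^2)(3x^2 + 2x + 1) = 12x^4 + 8x^3 + 4x^2
  (x)(3x^2 + 2x + 1) = 3x^3 + 2x^2 + x
  (8)(3x^2 + 2x + 1) = 24x^2 + 16x + 8
Sum: 12x^4 + 11x^3 + 30x^2 + 17x + 8


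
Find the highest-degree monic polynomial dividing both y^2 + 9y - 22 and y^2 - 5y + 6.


Factor each:
  y^2 + 9y - 22 = (y - 2)(y + 11)
  y^2 - 5y + 6 = (y - 2)(y - 3)
Common monic factor: y - 2


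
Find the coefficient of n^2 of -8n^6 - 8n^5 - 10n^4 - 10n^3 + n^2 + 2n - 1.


Read off the coefficient of n^2: 1


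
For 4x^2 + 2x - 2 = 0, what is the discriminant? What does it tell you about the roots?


D = b^2 - 4ac = (2)^2 - 4(4)(-2) = 4 + 32 = 36
Since D > 0: two distinct rational roots


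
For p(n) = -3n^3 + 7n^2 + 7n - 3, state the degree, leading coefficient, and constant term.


Highest power of n is 3, with coefficient -3. Constant term is -3.
Degree = 3, leading coefficient = -3, constant term = -3


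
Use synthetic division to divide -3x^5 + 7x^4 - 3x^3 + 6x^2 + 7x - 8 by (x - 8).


Synthetic division with c = 8. Coefficients: -3, 7, -3, 6, 7, -8
Bring down -3.
  -3 * 8 = -24; -24 + 7 = -17
  -17 * 8 = -136; -136 - 3 = -139
  -139 * 8 = -1112; -1112 + 6 = -1106
  -1106 * 8 = -8848; -8848 + 7 = -8841
  -8841 * 8 = -70728; -70728 - 8 = -70736
Quotient: -3x^4 - 17x^3 - 139x^2 - 1106x - 8841, Remainder: -70736


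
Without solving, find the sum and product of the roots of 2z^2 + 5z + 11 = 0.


For az^2+bz+c=0: sum = -b/a, product = c/a.
a=2, b=5, c=11
Sum = -(5)/2 = -5/2
Product = (11)/2 = 11/2


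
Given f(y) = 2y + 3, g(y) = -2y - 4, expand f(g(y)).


Substitute g(y) into f:
f(g(y)) = 2*(-2y - 4) + 3
Expand and combine: -4y - 5


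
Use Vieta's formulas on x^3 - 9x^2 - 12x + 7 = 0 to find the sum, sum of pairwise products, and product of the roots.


Monic cubic x^3+bx^2+cx+d=0: sum=-b, pairwise sum=c, product=-d.
b=-9, c=-12, d=7
r1+r2+r3 = 9
r1r2+r1r3+r2r3 = -12
r1r2r3 = -7


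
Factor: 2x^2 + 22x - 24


Roots satisfy r1 + r2 = -b/a = -11 and r1*r2 = c/a = -12.
So r1 = -12, r2 = 1.
2x^2 + 22x - 24 = 2(x - r1)(x - r2) = 2(x + 12)(x - 1)


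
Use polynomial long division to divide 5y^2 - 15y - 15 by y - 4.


(5y^2 - 15y - 15) / (y - 4)
Step 1: 5y * (y - 4) = 5y^2 - 20y; subtract.
Step 2: 5 * (y - 4) = 5y - 20; subtract.
Quotient: 5y + 5, Remainder: 5


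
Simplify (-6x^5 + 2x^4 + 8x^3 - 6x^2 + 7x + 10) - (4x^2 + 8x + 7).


Distribute the minus sign:
  (-6x^5 + 2x^4 + 8x^3 - 6x^2 + 7x + 10)
- (4x^2 + 8x + 7)
Negate second polynomial: -4x^2 - 8x - 7
Add: -6x^5 + 2x^4 + 8x^3 - 10x^2 - x + 3


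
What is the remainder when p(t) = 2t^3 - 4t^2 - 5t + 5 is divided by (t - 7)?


By the Remainder Theorem, the remainder equals p(7):
  2*(7)^3 = 686
  -4*(7)^2 = -196
  -5*(7)^1 = -35
  constant: 5
Sum: 686 - 196 - 35 + 5 = 460


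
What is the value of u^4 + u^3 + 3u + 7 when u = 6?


Using direct substitution:
  1 * (6)^4 = 1296
  1 * (6)^3 = 216
  0 * (6)^2 = 0
  3 * (6)^1 = 18
  constant: 7
Sum = 1296 + 216 + 0 + 18 + 7 = 1537


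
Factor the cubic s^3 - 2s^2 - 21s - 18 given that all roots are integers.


Try integer roots (divisors of -18). s=6: p(6)=0.
Divide out (s - 6): quotient is s^2 + 4s + 3.
Factor the quadratic: (s + 3)(s + 1)
Result: (s - 6)(s + 3)(s + 1)


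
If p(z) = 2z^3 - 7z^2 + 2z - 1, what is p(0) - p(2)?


p(0) = -1
p(2) = -9
p(0) - p(2) = -1 + 9 = 8


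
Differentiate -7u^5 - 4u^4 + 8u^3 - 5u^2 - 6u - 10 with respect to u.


Apply the power rule term by term:
  d/du(-7u^5) = -35u^4
  d/du(-4u^4) = -16u^3
  d/du(8u^3) = 24u^2
  d/du(-5u^2) = -10u
  d/du(-6u) = -6
  d/du(-10) = 0
p'(u) = -35u^4 - 16u^3 + 24u^2 - 10u - 6


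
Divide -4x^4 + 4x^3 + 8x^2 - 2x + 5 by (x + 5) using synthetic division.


Synthetic division with c = -5. Coefficients: -4, 4, 8, -2, 5
Bring down -4.
  -4 * -5 = 20; 20 + 4 = 24
  24 * -5 = -120; -120 + 8 = -112
  -112 * -5 = 560; 560 - 2 = 558
  558 * -5 = -2790; -2790 + 5 = -2785
Quotient: -4x^3 + 24x^2 - 112x + 558, Remainder: -2785


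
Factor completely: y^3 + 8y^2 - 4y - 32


Try integer roots (divisors of -32). y=-8: p(-8)=0.
Divide out (y + 8): quotient is y^2 - 4.
Factor the quadratic: (y - 2)(y + 2)
Result: (y + 8)(y - 2)(y + 2)


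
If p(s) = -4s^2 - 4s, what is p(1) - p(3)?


p(1) = -8
p(3) = -48
p(1) - p(3) = -8 + 48 = 40


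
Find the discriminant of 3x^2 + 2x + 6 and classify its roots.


D = b^2 - 4ac = (2)^2 - 4(3)(6) = 4 - 72 = -68
Since D < 0: two complex conjugate roots (no real roots)


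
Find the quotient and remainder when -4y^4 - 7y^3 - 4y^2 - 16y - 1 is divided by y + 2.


(-4y^4 - 7y^3 - 4y^2 - 16y - 1) / (y + 2)
Step 1: -4y^3 * (y + 2) = -4y^4 - 8y^3; subtract.
Step 2: y^2 * (y + 2) = y^3 + 2y^2; subtract.
Step 3: -6y * (y + 2) = -6y^2 - 12y; subtract.
Step 4: -4 * (y + 2) = -4y - 8; subtract.
Quotient: -4y^3 + y^2 - 6y - 4, Remainder: 7


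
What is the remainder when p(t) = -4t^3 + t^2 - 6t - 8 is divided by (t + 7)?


By the Remainder Theorem, the remainder equals p(-7):
  -4*(-7)^3 = 1372
  1*(-7)^2 = 49
  -6*(-7)^1 = 42
  constant: -8
Sum: 1372 + 49 + 42 - 8 = 1455


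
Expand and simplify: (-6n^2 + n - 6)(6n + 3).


Distribute each term of the first polynomial:
  (-6n^2)(6n + 3) = -36n^3 - 18n^2
  (n)(6n + 3) = 6n^2 + 3n
  (-6)(6n + 3) = -36n - 18
Sum: -36n^3 - 12n^2 - 33n - 18


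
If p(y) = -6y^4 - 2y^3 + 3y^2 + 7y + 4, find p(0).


Using direct substitution:
  -6 * (0)^4 = 0
  -2 * (0)^3 = 0
  3 * (0)^2 = 0
  7 * (0)^1 = 0
  constant: 4
Sum = 0 + 0 + 0 + 0 + 4 = 4


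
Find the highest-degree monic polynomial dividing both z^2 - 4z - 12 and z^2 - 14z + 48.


Factor each:
  z^2 - 4z - 12 = (z - 6)(z + 2)
  z^2 - 14z + 48 = (z - 6)(z - 8)
Common monic factor: z - 6


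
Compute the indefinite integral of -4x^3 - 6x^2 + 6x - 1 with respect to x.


Reverse power rule on each term:
  ∫ -4x^3 dx = -x^4
  ∫ -6x^2 dx = -2x^3
  ∫ 6x dx = 3x^2
  ∫ -1 dx = -x
F(x) = -x^4 - 2x^3 + 3x^2 - x + C


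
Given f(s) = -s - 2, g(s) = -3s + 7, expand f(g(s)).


Substitute g(s) into f:
f(g(s)) = -1*(-3s + 7) + (-2)
Expand and combine: 3s - 9


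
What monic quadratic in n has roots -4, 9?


p(n) = (n + 4)(n - 9)
Expand: n^2 - 5n - 36


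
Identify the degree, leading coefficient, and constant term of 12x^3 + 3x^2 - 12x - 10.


Highest power of x is 3, with coefficient 12. Constant term is -10.
Degree = 3, leading coefficient = 12, constant term = -10


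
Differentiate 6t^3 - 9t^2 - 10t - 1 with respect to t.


Apply the power rule term by term:
  d/dt(6t^3) = 18t^2
  d/dt(-9t^2) = -18t
  d/dt(-10t) = -10
  d/dt(-1) = 0
p'(t) = 18t^2 - 18t - 10


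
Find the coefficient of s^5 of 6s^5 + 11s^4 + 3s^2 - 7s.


Read off the coefficient of s^5: 6


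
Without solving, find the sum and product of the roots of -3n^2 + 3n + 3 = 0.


For an^2+bn+c=0: sum = -b/a, product = c/a.
a=-3, b=3, c=3
Sum = -(3)/-3 = 1
Product = (3)/-3 = -1


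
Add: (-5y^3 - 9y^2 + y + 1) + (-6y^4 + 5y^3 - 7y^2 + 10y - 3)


Align terms by degree and add:
  -5y^3 - 9y^2 + y + 1
  -6y^4 + 5y^3 - 7y^2 + 10y - 3
= -6y^4 - 16y^2 + 11y - 2


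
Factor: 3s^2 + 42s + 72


Roots satisfy r1 + r2 = -b/a = -14 and r1*r2 = c/a = 24.
So r1 = -2, r2 = -12.
3s^2 + 42s + 72 = 3(s - r1)(s - r2) = 3(s + 2)(s + 12)


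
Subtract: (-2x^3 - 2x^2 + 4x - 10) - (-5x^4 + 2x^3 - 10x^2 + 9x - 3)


Distribute the minus sign:
  (-2x^3 - 2x^2 + 4x - 10)
- (-5x^4 + 2x^3 - 10x^2 + 9x - 3)
Negate second polynomial: 5x^4 - 2x^3 + 10x^2 - 9x + 3
Add: 5x^4 - 4x^3 + 8x^2 - 5x - 7


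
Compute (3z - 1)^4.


Expand (3z - 1)^4 by repeated multiplication:
  (3z - 1)^2 = 9z^2 - 6z + 1
  (3z - 1)^3 = 27z^3 - 27z^2 + 9z - 1
= 81z^4 - 108z^3 + 54z^2 - 12z + 1


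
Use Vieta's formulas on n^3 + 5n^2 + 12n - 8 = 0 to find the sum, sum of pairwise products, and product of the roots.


Monic cubic n^3+bn^2+cn+d=0: sum=-b, pairwise sum=c, product=-d.
b=5, c=12, d=-8
r1+r2+r3 = -5
r1r2+r1r3+r2r3 = 12
r1r2r3 = 8


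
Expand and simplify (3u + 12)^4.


Expand (3u + 12)^4 by repeated multiplication:
  (3u + 12)^2 = 9u^2 + 72u + 144
  (3u + 12)^3 = 27u^3 + 324u^2 + 1296u + 1728
= 81u^4 + 1296u^3 + 7776u^2 + 20736u + 20736


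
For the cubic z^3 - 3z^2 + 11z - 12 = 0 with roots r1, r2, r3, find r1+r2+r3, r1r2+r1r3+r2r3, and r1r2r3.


Monic cubic z^3+bz^2+cz+d=0: sum=-b, pairwise sum=c, product=-d.
b=-3, c=11, d=-12
r1+r2+r3 = 3
r1r2+r1r3+r2r3 = 11
r1r2r3 = 12


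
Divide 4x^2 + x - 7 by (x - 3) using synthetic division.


Synthetic division with c = 3. Coefficients: 4, 1, -7
Bring down 4.
  4 * 3 = 12; 12 + 1 = 13
  13 * 3 = 39; 39 - 7 = 32
Quotient: 4x + 13, Remainder: 32


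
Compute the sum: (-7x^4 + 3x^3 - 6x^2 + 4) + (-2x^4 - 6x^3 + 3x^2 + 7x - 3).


Align terms by degree and add:
  -7x^4 + 3x^3 - 6x^2 + 4
  -2x^4 - 6x^3 + 3x^2 + 7x - 3
= -9x^4 - 3x^3 - 3x^2 + 7x + 1


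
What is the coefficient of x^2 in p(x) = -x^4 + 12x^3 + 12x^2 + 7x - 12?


Read off the coefficient of x^2: 12


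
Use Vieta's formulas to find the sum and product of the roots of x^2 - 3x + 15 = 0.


For ax^2+bx+c=0: sum = -b/a, product = c/a.
a=1, b=-3, c=15
Sum = -(-3)/1 = 3
Product = (15)/1 = 15


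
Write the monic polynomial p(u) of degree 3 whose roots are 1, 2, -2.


p(u) = (u - 1)(u - 2)(u + 2)
Expand: u^3 - u^2 - 4u + 4


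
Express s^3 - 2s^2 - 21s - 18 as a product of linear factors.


Try integer roots (divisors of -18). s=-1: p(-1)=0.
Divide out (s + 1): quotient is s^2 - 3s - 18.
Factor the quadratic: (s - 6)(s + 3)
Result: (s + 1)(s - 6)(s + 3)


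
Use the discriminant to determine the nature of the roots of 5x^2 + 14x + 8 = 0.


D = b^2 - 4ac = (14)^2 - 4(5)(8) = 196 - 160 = 36
Since D > 0: two distinct rational roots


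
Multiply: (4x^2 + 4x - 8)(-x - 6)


Distribute each term of the first polynomial:
  (4x^2)(-x - 6) = -4x^3 - 24x^2
  (4x)(-x - 6) = -4x^2 - 24x
  (-8)(-x - 6) = 8x + 48
Sum: -4x^3 - 28x^2 - 16x + 48


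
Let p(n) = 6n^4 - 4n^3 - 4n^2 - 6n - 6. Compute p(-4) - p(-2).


p(-4) = 1746
p(-2) = 118
p(-4) - p(-2) = 1746 - 118 = 1628


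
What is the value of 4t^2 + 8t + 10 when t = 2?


Using direct substitution:
  4 * (2)^2 = 16
  8 * (2)^1 = 16
  constant: 10
Sum = 16 + 16 + 10 = 42


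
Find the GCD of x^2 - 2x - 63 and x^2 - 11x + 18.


Factor each:
  x^2 - 2x - 63 = (x - 9)(x + 7)
  x^2 - 11x + 18 = (x - 9)(x - 2)
Common monic factor: x - 9


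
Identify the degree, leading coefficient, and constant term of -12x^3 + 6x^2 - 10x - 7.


Highest power of x is 3, with coefficient -12. Constant term is -7.
Degree = 3, leading coefficient = -12, constant term = -7


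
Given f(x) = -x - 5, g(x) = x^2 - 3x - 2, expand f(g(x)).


Substitute g(x) into f:
f(g(x)) = -1*(x^2 - 3x - 2) + (-5)
Expand and combine: -x^2 + 3x - 3


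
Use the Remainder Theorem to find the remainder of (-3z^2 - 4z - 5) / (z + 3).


By the Remainder Theorem, the remainder equals p(-3):
  -3*(-3)^2 = -27
  -4*(-3)^1 = 12
  constant: -5
Sum: -27 + 12 - 5 = -20


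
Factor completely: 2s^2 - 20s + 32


Roots satisfy r1 + r2 = -b/a = 10 and r1*r2 = c/a = 16.
So r1 = 8, r2 = 2.
2s^2 - 20s + 32 = 2(s - r1)(s - r2) = 2(s - 8)(s - 2)


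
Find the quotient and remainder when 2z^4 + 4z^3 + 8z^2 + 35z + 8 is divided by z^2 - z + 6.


(2z^4 + 4z^3 + 8z^2 + 35z + 8) / (z^2 - z + 6)
Step 1: 2z^2 * (z^2 - z + 6) = 2z^4 - 2z^3 + 12z^2; subtract.
Step 2: 6z * (z^2 - z + 6) = 6z^3 - 6z^2 + 36z; subtract.
Step 3: 2 * (z^2 - z + 6) = 2z^2 - 2z + 12; subtract.
Quotient: 2z^2 + 6z + 2, Remainder: z - 4


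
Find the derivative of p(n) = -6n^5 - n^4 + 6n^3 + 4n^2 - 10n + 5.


Apply the power rule term by term:
  d/dn(-6n^5) = -30n^4
  d/dn(-n^4) = -4n^3
  d/dn(6n^3) = 18n^2
  d/dn(4n^2) = 8n
  d/dn(-10n) = -10
  d/dn(5) = 0
p'(n) = -30n^4 - 4n^3 + 18n^2 + 8n - 10


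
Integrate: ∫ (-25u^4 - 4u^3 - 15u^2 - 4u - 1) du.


Reverse power rule on each term:
  ∫ -25u^4 du = -5u^5
  ∫ -4u^3 du = -u^4
  ∫ -15u^2 du = -5u^3
  ∫ -4u du = -2u^2
  ∫ -1 du = -u
F(u) = -5u^5 - u^4 - 5u^3 - 2u^2 - u + C


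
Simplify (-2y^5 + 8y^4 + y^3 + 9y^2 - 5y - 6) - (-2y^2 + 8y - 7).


Distribute the minus sign:
  (-2y^5 + 8y^4 + y^3 + 9y^2 - 5y - 6)
- (-2y^2 + 8y - 7)
Negate second polynomial: 2y^2 - 8y + 7
Add: -2y^5 + 8y^4 + y^3 + 11y^2 - 13y + 1


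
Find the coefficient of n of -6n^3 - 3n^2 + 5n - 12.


Read off the coefficient of n: 5


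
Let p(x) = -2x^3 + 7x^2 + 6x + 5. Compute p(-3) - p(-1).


p(-3) = 104
p(-1) = 8
p(-3) - p(-1) = 104 - 8 = 96


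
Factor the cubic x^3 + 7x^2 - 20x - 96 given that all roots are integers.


Try integer roots (divisors of -96). x=4: p(4)=0.
Divide out (x - 4): quotient is x^2 + 11x + 24.
Factor the quadratic: (x + 8)(x + 3)
Result: (x - 4)(x + 8)(x + 3)


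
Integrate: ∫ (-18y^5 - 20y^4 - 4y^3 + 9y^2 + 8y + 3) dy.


Reverse power rule on each term:
  ∫ -18y^5 dy = -3y^6
  ∫ -20y^4 dy = -4y^5
  ∫ -4y^3 dy = -y^4
  ∫ 9y^2 dy = 3y^3
  ∫ 8y dy = 4y^2
  ∫ 3 dy = 3y
F(y) = -3y^6 - 4y^5 - y^4 + 3y^3 + 4y^2 + 3y + C


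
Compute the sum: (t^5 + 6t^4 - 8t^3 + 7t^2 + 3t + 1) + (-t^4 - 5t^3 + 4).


Align terms by degree and add:
  t^5 + 6t^4 - 8t^3 + 7t^2 + 3t + 1
  -t^4 - 5t^3 + 4
= t^5 + 5t^4 - 13t^3 + 7t^2 + 3t + 5


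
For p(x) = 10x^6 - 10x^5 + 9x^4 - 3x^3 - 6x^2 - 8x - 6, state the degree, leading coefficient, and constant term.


Highest power of x is 6, with coefficient 10. Constant term is -6.
Degree = 6, leading coefficient = 10, constant term = -6


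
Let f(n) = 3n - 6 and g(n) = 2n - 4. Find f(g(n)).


Substitute g(n) into f:
f(g(n)) = 3*(2n - 4) + (-6)
Expand and combine: 6n - 18


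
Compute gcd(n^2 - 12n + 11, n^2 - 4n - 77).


Factor each:
  n^2 - 12n + 11 = (n - 11)(n - 1)
  n^2 - 4n - 77 = (n - 11)(n + 7)
Common monic factor: n - 11


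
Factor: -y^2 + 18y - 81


Roots satisfy r1 + r2 = -b/a = 18 and r1*r2 = c/a = 81.
So r1 = 9, r2 = 9.
-y^2 + 18y - 81 = -(y - r1)(y - r2) = -(y - 9)(y - 9)


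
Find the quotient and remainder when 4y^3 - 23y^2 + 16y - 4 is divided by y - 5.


(4y^3 - 23y^2 + 16y - 4) / (y - 5)
Step 1: 4y^2 * (y - 5) = 4y^3 - 20y^2; subtract.
Step 2: -3y * (y - 5) = -3y^2 + 15y; subtract.
Step 3: 1 * (y - 5) = y - 5; subtract.
Quotient: 4y^2 - 3y + 1, Remainder: 1


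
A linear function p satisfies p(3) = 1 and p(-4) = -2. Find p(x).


p(x) = mx + b. Using p(3)=1, p(-4)=-2:
m = (1 + 2)/(3 + 4) = 3/7 = 3/7
b = 1 - m*(3) = 1 - 9/7 = -2/7
p(x) = (3/7)x - (2/7)


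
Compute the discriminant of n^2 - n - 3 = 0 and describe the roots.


D = b^2 - 4ac = (-1)^2 - 4(1)(-3) = 1 + 12 = 13
Since D > 0: two distinct irrational roots


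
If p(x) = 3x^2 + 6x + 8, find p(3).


Using direct substitution:
  3 * (3)^2 = 27
  6 * (3)^1 = 18
  constant: 8
Sum = 27 + 18 + 8 = 53


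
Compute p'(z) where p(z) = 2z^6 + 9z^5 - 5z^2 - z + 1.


Apply the power rule term by term:
  d/dz(2z^6) = 12z^5
  d/dz(9z^5) = 45z^4
  d/dz(-5z^2) = -10z
  d/dz(-z) = -1
  d/dz(1) = 0
p'(z) = 12z^5 + 45z^4 - 10z - 1


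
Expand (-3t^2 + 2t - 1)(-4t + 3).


Distribute each term of the first polynomial:
  (-3t^2)(-4t + 3) = 12t^3 - 9t^2
  (2t)(-4t + 3) = -8t^2 + 6t
  (-1)(-4t + 3) = 4t - 3
Sum: 12t^3 - 17t^2 + 10t - 3


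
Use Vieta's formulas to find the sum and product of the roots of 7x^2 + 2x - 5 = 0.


For ax^2+bx+c=0: sum = -b/a, product = c/a.
a=7, b=2, c=-5
Sum = -(2)/7 = -2/7
Product = (-5)/7 = -5/7


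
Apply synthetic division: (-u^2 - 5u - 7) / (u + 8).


Synthetic division with c = -8. Coefficients: -1, -5, -7
Bring down -1.
  -1 * -8 = 8; 8 - 5 = 3
  3 * -8 = -24; -24 - 7 = -31
Quotient: -u + 3, Remainder: -31


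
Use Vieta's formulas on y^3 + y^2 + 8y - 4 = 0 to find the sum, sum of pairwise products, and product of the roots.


Monic cubic y^3+by^2+cy+d=0: sum=-b, pairwise sum=c, product=-d.
b=1, c=8, d=-4
r1+r2+r3 = -1
r1r2+r1r3+r2r3 = 8
r1r2r3 = 4


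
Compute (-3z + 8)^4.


Expand (-3z + 8)^4 by repeated multiplication:
  (-3z + 8)^2 = 9z^2 - 48z + 64
  (-3z + 8)^3 = -27z^3 + 216z^2 - 576z + 512
= 81z^4 - 864z^3 + 3456z^2 - 6144z + 4096


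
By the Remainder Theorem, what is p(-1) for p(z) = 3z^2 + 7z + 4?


By the Remainder Theorem, the remainder equals p(-1):
  3*(-1)^2 = 3
  7*(-1)^1 = -7
  constant: 4
Sum: 3 - 7 + 4 = 0


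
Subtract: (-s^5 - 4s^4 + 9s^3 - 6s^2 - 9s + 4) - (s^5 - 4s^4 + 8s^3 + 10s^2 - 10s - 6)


Distribute the minus sign:
  (-s^5 - 4s^4 + 9s^3 - 6s^2 - 9s + 4)
- (s^5 - 4s^4 + 8s^3 + 10s^2 - 10s - 6)
Negate second polynomial: -s^5 + 4s^4 - 8s^3 - 10s^2 + 10s + 6
Add: -2s^5 + s^3 - 16s^2 + s + 10


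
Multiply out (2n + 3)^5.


Expand (2n + 3)^5 by repeated multiplication:
  (2n + 3)^2 = 4n^2 + 12n + 9
  (2n + 3)^3 = 8n^3 + 36n^2 + 54n + 27
  (2n + 3)^4 = 16n^4 + 96n^3 + 216n^2 + 216n + 81
= 32n^5 + 240n^4 + 720n^3 + 1080n^2 + 810n + 243


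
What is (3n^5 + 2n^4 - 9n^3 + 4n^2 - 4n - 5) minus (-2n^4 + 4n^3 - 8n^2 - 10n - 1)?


Distribute the minus sign:
  (3n^5 + 2n^4 - 9n^3 + 4n^2 - 4n - 5)
- (-2n^4 + 4n^3 - 8n^2 - 10n - 1)
Negate second polynomial: 2n^4 - 4n^3 + 8n^2 + 10n + 1
Add: 3n^5 + 4n^4 - 13n^3 + 12n^2 + 6n - 4


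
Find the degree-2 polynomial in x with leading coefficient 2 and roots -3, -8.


p(x) = 2(x + 3)(x + 8)
Expand: 2x^2 + 22x + 48


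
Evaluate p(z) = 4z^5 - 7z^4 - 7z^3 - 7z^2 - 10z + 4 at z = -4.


Using direct substitution:
  4 * (-4)^5 = -4096
  -7 * (-4)^4 = -1792
  -7 * (-4)^3 = 448
  -7 * (-4)^2 = -112
  -10 * (-4)^1 = 40
  constant: 4
Sum = -4096 - 1792 + 448 - 112 + 40 + 4 = -5508


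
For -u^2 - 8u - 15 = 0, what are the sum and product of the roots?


For au^2+bu+c=0: sum = -b/a, product = c/a.
a=-1, b=-8, c=-15
Sum = -(-8)/-1 = -8
Product = (-15)/-1 = 15


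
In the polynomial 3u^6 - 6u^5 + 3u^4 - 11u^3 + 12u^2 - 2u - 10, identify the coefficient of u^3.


Read off the coefficient of u^3: -11


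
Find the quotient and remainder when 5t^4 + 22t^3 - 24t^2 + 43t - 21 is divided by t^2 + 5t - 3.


(5t^4 + 22t^3 - 24t^2 + 43t - 21) / (t^2 + 5t - 3)
Step 1: 5t^2 * (t^2 + 5t - 3) = 5t^4 + 25t^3 - 15t^2; subtract.
Step 2: -3t * (t^2 + 5t - 3) = -3t^3 - 15t^2 + 9t; subtract.
Step 3: 6 * (t^2 + 5t - 3) = 6t^2 + 30t - 18; subtract.
Quotient: 5t^2 - 3t + 6, Remainder: 4t - 3


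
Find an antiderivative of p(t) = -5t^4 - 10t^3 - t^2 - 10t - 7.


Reverse power rule on each term:
  ∫ -5t^4 dt = -t^5
  ∫ -10t^3 dt = -(5/2)t^4
  ∫ -t^2 dt = -(1/3)t^3
  ∫ -10t dt = -5t^2
  ∫ -7 dt = -7t
F(t) = -t^5 - (5/2)t^4 - (1/3)t^3 - 5t^2 - 7t + C


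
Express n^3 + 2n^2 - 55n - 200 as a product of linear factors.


Try integer roots (divisors of -200). n=8: p(8)=0.
Divide out (n - 8): quotient is n^2 + 10n + 25.
Factor the quadratic: (n + 5)(n + 5)
Result: (n - 8)(n + 5)(n + 5)


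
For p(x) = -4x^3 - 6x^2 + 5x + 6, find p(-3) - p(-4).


p(-3) = 45
p(-4) = 146
p(-3) - p(-4) = 45 - 146 = -101


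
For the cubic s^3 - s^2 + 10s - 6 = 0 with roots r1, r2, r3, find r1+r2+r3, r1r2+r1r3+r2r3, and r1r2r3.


Monic cubic s^3+bs^2+cs+d=0: sum=-b, pairwise sum=c, product=-d.
b=-1, c=10, d=-6
r1+r2+r3 = 1
r1r2+r1r3+r2r3 = 10
r1r2r3 = 6


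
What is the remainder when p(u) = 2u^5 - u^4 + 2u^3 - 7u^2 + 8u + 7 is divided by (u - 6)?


By the Remainder Theorem, the remainder equals p(6):
  2*(6)^5 = 15552
  -1*(6)^4 = -1296
  2*(6)^3 = 432
  -7*(6)^2 = -252
  8*(6)^1 = 48
  constant: 7
Sum: 15552 - 1296 + 432 - 252 + 48 + 7 = 14491


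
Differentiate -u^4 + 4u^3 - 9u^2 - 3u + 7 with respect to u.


Apply the power rule term by term:
  d/du(-u^4) = -4u^3
  d/du(4u^3) = 12u^2
  d/du(-9u^2) = -18u
  d/du(-3u) = -3
  d/du(7) = 0
p'(u) = -4u^3 + 12u^2 - 18u - 3


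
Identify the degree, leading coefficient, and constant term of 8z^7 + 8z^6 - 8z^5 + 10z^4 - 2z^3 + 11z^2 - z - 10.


Highest power of z is 7, with coefficient 8. Constant term is -10.
Degree = 7, leading coefficient = 8, constant term = -10


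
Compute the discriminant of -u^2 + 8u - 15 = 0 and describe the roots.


D = b^2 - 4ac = (8)^2 - 4(-1)(-15) = 64 - 60 = 4
Since D > 0: two distinct rational roots


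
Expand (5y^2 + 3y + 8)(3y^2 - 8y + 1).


Distribute each term of the first polynomial:
  (5y^2)(3y^2 - 8y + 1) = 15y^4 - 40y^3 + 5y^2
  (3y)(3y^2 - 8y + 1) = 9y^3 - 24y^2 + 3y
  (8)(3y^2 - 8y + 1) = 24y^2 - 64y + 8
Sum: 15y^4 - 31y^3 + 5y^2 - 61y + 8


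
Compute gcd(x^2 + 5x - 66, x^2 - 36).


Factor each:
  x^2 + 5x - 66 = (x - 6)(x + 11)
  x^2 - 36 = (x - 6)(x + 6)
Common monic factor: x - 6


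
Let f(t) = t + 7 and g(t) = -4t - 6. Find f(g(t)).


Substitute g(t) into f:
f(g(t)) = 1*(-4t - 6) + 7
Expand and combine: -4t + 1


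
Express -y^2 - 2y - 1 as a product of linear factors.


Roots satisfy r1 + r2 = -b/a = -2 and r1*r2 = c/a = 1.
So r1 = -1, r2 = -1.
-y^2 - 2y - 1 = -(y - r1)(y - r2) = -(y + 1)(y + 1)


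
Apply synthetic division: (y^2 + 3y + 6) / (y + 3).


Synthetic division with c = -3. Coefficients: 1, 3, 6
Bring down 1.
  1 * -3 = -3; -3 + 3 = 0
  0 * -3 = 0; 0 + 6 = 6
Quotient: y, Remainder: 6


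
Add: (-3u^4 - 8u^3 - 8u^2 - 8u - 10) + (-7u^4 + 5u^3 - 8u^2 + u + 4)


Align terms by degree and add:
  -3u^4 - 8u^3 - 8u^2 - 8u - 10
  -7u^4 + 5u^3 - 8u^2 + u + 4
= -10u^4 - 3u^3 - 16u^2 - 7u - 6


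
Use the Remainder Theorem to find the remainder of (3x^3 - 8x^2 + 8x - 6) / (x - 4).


By the Remainder Theorem, the remainder equals p(4):
  3*(4)^3 = 192
  -8*(4)^2 = -128
  8*(4)^1 = 32
  constant: -6
Sum: 192 - 128 + 32 - 6 = 90


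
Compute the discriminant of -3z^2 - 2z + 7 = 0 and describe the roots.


D = b^2 - 4ac = (-2)^2 - 4(-3)(7) = 4 + 84 = 88
Since D > 0: two distinct irrational roots


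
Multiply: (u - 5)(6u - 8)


Distribute each term of the first polynomial:
  (u)(6u - 8) = 6u^2 - 8u
  (-5)(6u - 8) = -30u + 40
Sum: 6u^2 - 38u + 40


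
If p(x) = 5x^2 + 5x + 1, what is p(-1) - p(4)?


p(-1) = 1
p(4) = 101
p(-1) - p(4) = 1 - 101 = -100


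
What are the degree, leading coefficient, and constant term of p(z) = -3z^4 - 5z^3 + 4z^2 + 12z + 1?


Highest power of z is 4, with coefficient -3. Constant term is 1.
Degree = 4, leading coefficient = -3, constant term = 1


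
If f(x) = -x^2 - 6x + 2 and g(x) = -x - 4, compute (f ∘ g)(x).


Substitute g(x) into f:
f(g(x)) = -1*(-x - 4)^2 + (-6)*(-x - 4) + 2
(-x - 4)^2 = x^2 + 8x + 16
Expand and combine: -x^2 - 2x + 10


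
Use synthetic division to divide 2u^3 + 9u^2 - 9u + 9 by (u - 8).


Synthetic division with c = 8. Coefficients: 2, 9, -9, 9
Bring down 2.
  2 * 8 = 16; 16 + 9 = 25
  25 * 8 = 200; 200 - 9 = 191
  191 * 8 = 1528; 1528 + 9 = 1537
Quotient: 2u^2 + 25u + 191, Remainder: 1537


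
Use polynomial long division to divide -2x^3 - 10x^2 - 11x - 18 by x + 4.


(-2x^3 - 10x^2 - 11x - 18) / (x + 4)
Step 1: -2x^2 * (x + 4) = -2x^3 - 8x^2; subtract.
Step 2: -2x * (x + 4) = -2x^2 - 8x; subtract.
Step 3: -3 * (x + 4) = -3x - 12; subtract.
Quotient: -2x^2 - 2x - 3, Remainder: -6


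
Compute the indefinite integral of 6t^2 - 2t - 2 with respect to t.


Reverse power rule on each term:
  ∫ 6t^2 dt = 2t^3
  ∫ -2t dt = -t^2
  ∫ -2 dt = -2t
F(t) = 2t^3 - t^2 - 2t + C
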